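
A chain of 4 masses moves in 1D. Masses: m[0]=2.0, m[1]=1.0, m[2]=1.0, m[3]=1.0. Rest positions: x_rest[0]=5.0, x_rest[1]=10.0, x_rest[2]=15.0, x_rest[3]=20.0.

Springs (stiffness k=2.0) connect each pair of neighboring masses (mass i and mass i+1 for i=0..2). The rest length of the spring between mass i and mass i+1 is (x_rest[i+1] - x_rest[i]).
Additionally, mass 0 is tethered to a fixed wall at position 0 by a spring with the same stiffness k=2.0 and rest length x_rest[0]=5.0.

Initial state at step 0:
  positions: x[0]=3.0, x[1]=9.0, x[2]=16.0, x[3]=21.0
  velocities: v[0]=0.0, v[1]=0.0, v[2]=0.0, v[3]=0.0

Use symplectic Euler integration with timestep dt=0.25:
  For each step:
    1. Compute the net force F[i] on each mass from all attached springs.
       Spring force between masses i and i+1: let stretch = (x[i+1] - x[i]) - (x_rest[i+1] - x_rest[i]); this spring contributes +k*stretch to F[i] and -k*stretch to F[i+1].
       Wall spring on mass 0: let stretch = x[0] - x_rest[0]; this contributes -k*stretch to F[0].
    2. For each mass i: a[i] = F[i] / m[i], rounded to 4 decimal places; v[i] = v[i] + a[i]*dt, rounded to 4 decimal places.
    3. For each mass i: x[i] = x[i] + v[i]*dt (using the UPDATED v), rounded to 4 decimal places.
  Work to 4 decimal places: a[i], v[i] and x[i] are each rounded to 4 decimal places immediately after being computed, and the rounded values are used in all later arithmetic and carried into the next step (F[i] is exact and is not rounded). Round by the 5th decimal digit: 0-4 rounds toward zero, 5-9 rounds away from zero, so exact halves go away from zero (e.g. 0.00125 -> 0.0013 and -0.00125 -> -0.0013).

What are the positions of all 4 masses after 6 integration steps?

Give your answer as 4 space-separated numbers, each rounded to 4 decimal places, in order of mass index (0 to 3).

Answer: 5.8482 10.0447 14.2878 19.7463

Derivation:
Step 0: x=[3.0000 9.0000 16.0000 21.0000] v=[0.0000 0.0000 0.0000 0.0000]
Step 1: x=[3.1875 9.1250 15.7500 21.0000] v=[0.7500 0.5000 -1.0000 0.0000]
Step 2: x=[3.5469 9.3360 15.3281 20.9688] v=[1.4375 0.8438 -1.6875 -0.1250]
Step 3: x=[4.0464 9.5723 14.8623 20.8575] v=[1.9981 0.9453 -1.8632 -0.4454]
Step 4: x=[4.6384 9.7792 14.4847 20.6218] v=[2.3680 0.8274 -1.5106 -0.9430]
Step 5: x=[5.2618 9.9317 14.2860 20.2439] v=[2.4936 0.6098 -0.7948 -1.5116]
Step 6: x=[5.8482 10.0447 14.2878 19.7463] v=[2.3456 0.4520 0.0070 -1.9906]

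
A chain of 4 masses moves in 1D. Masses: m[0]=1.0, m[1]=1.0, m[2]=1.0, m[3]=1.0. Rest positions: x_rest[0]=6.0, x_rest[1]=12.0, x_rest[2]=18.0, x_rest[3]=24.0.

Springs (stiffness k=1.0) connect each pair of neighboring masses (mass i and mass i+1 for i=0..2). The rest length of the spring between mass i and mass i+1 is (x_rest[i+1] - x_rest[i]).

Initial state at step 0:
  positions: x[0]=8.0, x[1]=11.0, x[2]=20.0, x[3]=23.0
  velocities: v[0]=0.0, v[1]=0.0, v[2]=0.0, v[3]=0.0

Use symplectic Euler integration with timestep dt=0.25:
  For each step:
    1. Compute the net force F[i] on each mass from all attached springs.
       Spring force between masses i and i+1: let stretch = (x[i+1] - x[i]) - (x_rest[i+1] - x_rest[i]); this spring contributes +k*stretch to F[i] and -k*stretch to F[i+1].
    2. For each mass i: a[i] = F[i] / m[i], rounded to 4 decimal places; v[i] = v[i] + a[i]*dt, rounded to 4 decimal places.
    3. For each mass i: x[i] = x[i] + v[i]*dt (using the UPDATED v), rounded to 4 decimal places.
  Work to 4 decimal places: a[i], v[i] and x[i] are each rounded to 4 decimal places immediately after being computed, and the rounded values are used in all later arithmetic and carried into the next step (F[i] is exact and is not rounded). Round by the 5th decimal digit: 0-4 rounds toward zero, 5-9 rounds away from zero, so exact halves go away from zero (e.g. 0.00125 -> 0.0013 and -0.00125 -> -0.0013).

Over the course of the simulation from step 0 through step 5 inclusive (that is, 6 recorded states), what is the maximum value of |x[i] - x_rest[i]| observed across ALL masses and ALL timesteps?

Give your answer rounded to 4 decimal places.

Answer: 2.2132

Derivation:
Step 0: x=[8.0000 11.0000 20.0000 23.0000] v=[0.0000 0.0000 0.0000 0.0000]
Step 1: x=[7.8125 11.3750 19.6250 23.1875] v=[-0.7500 1.5000 -1.5000 0.7500]
Step 2: x=[7.4727 12.0430 18.9570 23.5274] v=[-1.3594 2.6719 -2.6719 1.3594]
Step 3: x=[7.0435 12.8575 18.1426 23.9566] v=[-1.7168 3.2578 -3.2578 1.7168]
Step 4: x=[6.6027 13.6389 17.3612 24.3974] v=[-1.7633 3.1256 -3.1256 1.7633]
Step 5: x=[6.2266 14.2132 16.7869 24.7735] v=[-1.5043 2.2971 -2.2971 1.5043]
Max displacement = 2.2132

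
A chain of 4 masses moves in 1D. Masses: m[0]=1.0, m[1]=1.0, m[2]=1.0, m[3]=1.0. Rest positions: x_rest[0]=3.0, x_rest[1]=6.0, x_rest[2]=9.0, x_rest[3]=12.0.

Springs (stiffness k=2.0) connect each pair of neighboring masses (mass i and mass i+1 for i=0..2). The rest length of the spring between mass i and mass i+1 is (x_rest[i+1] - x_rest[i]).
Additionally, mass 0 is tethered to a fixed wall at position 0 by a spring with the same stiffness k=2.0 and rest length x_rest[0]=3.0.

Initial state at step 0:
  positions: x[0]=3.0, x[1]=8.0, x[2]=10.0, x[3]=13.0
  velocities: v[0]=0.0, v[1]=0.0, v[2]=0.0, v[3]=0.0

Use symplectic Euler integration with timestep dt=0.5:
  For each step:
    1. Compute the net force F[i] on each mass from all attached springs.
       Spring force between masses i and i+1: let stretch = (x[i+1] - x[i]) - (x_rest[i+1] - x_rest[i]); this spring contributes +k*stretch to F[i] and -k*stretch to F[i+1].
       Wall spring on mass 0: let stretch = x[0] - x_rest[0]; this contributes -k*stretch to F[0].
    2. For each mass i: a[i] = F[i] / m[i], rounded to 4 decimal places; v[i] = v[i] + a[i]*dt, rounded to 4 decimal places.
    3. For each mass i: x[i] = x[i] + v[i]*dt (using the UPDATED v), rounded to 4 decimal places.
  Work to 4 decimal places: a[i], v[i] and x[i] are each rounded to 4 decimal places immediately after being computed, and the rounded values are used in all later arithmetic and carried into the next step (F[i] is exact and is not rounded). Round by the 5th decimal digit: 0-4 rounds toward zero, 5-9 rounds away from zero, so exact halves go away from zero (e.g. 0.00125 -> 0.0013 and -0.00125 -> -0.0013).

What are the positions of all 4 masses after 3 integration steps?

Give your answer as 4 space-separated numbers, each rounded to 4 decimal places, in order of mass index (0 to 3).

Step 0: x=[3.0000 8.0000 10.0000 13.0000] v=[0.0000 0.0000 0.0000 0.0000]
Step 1: x=[4.0000 6.5000 10.5000 13.0000] v=[2.0000 -3.0000 1.0000 0.0000]
Step 2: x=[4.2500 5.7500 10.2500 13.2500] v=[0.5000 -1.5000 -0.5000 0.5000]
Step 3: x=[3.1250 6.5000 9.2500 13.5000] v=[-2.2500 1.5000 -2.0000 0.5000]

Answer: 3.1250 6.5000 9.2500 13.5000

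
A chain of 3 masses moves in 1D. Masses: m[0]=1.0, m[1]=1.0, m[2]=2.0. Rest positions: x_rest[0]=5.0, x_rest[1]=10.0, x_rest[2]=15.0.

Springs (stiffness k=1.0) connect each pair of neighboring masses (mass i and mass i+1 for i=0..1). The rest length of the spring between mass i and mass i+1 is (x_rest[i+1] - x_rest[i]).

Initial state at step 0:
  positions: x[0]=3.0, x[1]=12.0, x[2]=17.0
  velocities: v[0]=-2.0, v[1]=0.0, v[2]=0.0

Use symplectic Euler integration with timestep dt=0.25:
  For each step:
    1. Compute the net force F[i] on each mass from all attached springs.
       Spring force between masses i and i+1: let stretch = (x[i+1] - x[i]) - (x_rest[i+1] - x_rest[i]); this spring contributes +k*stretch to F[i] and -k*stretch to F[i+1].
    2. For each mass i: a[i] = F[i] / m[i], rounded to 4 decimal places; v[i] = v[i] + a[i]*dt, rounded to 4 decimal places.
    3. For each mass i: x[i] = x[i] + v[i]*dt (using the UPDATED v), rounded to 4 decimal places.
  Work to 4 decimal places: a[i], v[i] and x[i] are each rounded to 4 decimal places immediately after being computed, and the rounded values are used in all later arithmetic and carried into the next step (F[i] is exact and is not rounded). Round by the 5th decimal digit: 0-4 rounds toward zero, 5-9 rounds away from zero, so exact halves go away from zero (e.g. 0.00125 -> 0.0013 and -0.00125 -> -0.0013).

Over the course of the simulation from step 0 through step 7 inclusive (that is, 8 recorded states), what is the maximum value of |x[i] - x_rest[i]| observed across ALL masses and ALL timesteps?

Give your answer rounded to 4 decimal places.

Answer: 2.2500

Derivation:
Step 0: x=[3.0000 12.0000 17.0000] v=[-2.0000 0.0000 0.0000]
Step 1: x=[2.7500 11.7500 17.0000] v=[-1.0000 -1.0000 0.0000]
Step 2: x=[2.7500 11.2656 16.9922] v=[0.0000 -1.9375 -0.0313]
Step 3: x=[2.9697 10.6069 16.9617] v=[0.8789 -2.6348 -0.1221]
Step 4: x=[3.3543 9.8681 16.8888] v=[1.5382 -2.9554 -0.2915]
Step 5: x=[3.8335 9.1609 16.7528] v=[1.9167 -2.8287 -0.5441]
Step 6: x=[4.3332 8.5953 16.5358] v=[1.9986 -2.2626 -0.8681]
Step 7: x=[4.7867 8.2596 16.2269] v=[1.8141 -1.3430 -1.2357]
Max displacement = 2.2500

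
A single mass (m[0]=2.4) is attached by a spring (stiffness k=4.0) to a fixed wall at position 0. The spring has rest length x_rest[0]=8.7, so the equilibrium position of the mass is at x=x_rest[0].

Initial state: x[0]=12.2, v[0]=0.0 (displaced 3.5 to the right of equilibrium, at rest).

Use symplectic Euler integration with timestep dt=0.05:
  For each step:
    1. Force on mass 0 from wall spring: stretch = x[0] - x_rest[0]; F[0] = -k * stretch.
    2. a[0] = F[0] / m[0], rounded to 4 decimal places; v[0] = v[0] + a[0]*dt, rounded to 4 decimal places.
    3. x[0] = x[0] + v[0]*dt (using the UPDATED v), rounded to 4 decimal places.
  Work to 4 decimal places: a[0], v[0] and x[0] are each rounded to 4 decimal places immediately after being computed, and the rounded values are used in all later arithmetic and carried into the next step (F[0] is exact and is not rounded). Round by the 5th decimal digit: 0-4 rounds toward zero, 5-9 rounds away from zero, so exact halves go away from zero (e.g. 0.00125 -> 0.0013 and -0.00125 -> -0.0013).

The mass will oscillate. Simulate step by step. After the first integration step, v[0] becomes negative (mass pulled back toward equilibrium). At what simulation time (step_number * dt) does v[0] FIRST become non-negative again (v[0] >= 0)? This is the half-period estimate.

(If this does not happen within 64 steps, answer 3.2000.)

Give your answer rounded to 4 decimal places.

Answer: 2.4500

Derivation:
Step 0: x=[12.2000] v=[0.0000]
Step 1: x=[12.1854] v=[-0.2917]
Step 2: x=[12.1563] v=[-0.5822]
Step 3: x=[12.1128] v=[-0.8702]
Step 4: x=[12.0551] v=[-1.1546]
Step 5: x=[11.9834] v=[-1.4342]
Step 6: x=[11.8980] v=[-1.7078]
Step 7: x=[11.7993] v=[-1.9743]
Step 8: x=[11.6877] v=[-2.2326]
Step 9: x=[11.5636] v=[-2.4816]
Step 10: x=[11.4276] v=[-2.7202]
Step 11: x=[11.2802] v=[-2.9475]
Step 12: x=[11.1221] v=[-3.1625]
Step 13: x=[10.9539] v=[-3.3643]
Step 14: x=[10.7763] v=[-3.5521]
Step 15: x=[10.5900] v=[-3.7251]
Step 16: x=[10.3959] v=[-3.8826]
Step 17: x=[10.1947] v=[-4.0239]
Step 18: x=[9.9873] v=[-4.1485]
Step 19: x=[9.7745] v=[-4.2558]
Step 20: x=[9.5572] v=[-4.3453]
Step 21: x=[9.3364] v=[-4.4167]
Step 22: x=[9.1129] v=[-4.4697]
Step 23: x=[8.8877] v=[-4.5041]
Step 24: x=[8.6617] v=[-4.5197]
Step 25: x=[8.4359] v=[-4.5165]
Step 26: x=[8.2112] v=[-4.4945]
Step 27: x=[7.9885] v=[-4.4538]
Step 28: x=[7.7688] v=[-4.3945]
Step 29: x=[7.5530] v=[-4.3169]
Step 30: x=[7.3419] v=[-4.2213]
Step 31: x=[7.1365] v=[-4.1081]
Step 32: x=[6.9376] v=[-3.9778]
Step 33: x=[6.7461] v=[-3.8309]
Step 34: x=[6.5627] v=[-3.6681]
Step 35: x=[6.3882] v=[-3.4900]
Step 36: x=[6.2233] v=[-3.2974]
Step 37: x=[6.0688] v=[-3.0910]
Step 38: x=[5.9252] v=[-2.8717]
Step 39: x=[5.7932] v=[-2.6405]
Step 40: x=[5.6733] v=[-2.3983]
Step 41: x=[5.5660] v=[-2.1461]
Step 42: x=[5.4718] v=[-1.8849]
Step 43: x=[5.3910] v=[-1.6159]
Step 44: x=[5.3240] v=[-1.3402]
Step 45: x=[5.2711] v=[-1.0589]
Step 46: x=[5.2324] v=[-0.7732]
Step 47: x=[5.2082] v=[-0.4842]
Step 48: x=[5.1985] v=[-0.1932]
Step 49: x=[5.2034] v=[0.0986]
First v>=0 after going negative at step 49, time=2.4500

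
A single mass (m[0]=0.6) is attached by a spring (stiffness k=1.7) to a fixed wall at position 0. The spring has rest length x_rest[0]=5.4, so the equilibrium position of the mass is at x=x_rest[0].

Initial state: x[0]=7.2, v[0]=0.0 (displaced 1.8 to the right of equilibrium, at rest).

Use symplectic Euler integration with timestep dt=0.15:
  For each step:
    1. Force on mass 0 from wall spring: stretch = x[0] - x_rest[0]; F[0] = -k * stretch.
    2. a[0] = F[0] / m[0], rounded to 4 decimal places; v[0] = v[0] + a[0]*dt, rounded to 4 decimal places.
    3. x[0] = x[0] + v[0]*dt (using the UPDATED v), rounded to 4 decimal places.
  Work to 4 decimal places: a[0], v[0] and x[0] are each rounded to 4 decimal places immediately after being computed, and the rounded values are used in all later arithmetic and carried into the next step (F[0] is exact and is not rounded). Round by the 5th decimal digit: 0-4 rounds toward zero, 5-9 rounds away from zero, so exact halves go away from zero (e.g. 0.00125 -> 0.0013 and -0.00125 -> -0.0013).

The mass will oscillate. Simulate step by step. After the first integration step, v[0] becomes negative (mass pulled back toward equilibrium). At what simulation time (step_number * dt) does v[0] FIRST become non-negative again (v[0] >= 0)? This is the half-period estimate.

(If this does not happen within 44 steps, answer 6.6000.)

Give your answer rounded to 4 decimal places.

Answer: 1.9500

Derivation:
Step 0: x=[7.2000] v=[0.0000]
Step 1: x=[7.0853] v=[-0.7650]
Step 2: x=[6.8631] v=[-1.4813]
Step 3: x=[6.5476] v=[-2.1031]
Step 4: x=[6.1590] v=[-2.5908]
Step 5: x=[5.7220] v=[-2.9134]
Step 6: x=[5.2645] v=[-3.0502]
Step 7: x=[4.8156] v=[-2.9926]
Step 8: x=[4.4040] v=[-2.7442]
Step 9: x=[4.0559] v=[-2.3209]
Step 10: x=[3.7934] v=[-1.7497]
Step 11: x=[3.6334] v=[-1.0669]
Step 12: x=[3.5860] v=[-0.3161]
Step 13: x=[3.6542] v=[0.4549]
First v>=0 after going negative at step 13, time=1.9500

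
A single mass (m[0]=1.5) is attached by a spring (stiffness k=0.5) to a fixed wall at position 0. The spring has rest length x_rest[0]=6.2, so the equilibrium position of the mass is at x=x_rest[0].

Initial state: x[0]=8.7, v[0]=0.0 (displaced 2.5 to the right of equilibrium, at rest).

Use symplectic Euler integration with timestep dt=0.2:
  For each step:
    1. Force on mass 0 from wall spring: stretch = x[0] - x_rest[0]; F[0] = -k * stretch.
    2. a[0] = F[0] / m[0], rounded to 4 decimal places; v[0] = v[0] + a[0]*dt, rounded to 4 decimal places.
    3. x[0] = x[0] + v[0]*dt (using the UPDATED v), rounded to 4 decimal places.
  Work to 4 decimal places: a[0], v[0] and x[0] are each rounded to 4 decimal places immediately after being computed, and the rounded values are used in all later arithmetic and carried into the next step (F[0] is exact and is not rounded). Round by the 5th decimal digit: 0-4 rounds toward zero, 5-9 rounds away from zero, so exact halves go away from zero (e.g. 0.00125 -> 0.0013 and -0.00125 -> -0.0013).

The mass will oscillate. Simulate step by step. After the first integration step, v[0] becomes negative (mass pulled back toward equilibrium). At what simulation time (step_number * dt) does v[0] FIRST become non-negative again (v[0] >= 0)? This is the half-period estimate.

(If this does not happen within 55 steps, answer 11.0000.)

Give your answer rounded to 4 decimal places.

Answer: 5.6000

Derivation:
Step 0: x=[8.7000] v=[0.0000]
Step 1: x=[8.6667] v=[-0.1667]
Step 2: x=[8.6005] v=[-0.3311]
Step 3: x=[8.5023] v=[-0.4911]
Step 4: x=[8.3734] v=[-0.6446]
Step 5: x=[8.2155] v=[-0.7895]
Step 6: x=[8.0307] v=[-0.9239]
Step 7: x=[7.8215] v=[-1.0459]
Step 8: x=[7.5907] v=[-1.1540]
Step 9: x=[7.3414] v=[-1.2467]
Step 10: x=[7.0768] v=[-1.3228]
Step 11: x=[6.8005] v=[-1.3813]
Step 12: x=[6.5162] v=[-1.4213]
Step 13: x=[6.2277] v=[-1.4424]
Step 14: x=[5.9389] v=[-1.4442]
Step 15: x=[5.6535] v=[-1.4268]
Step 16: x=[5.3754] v=[-1.3904]
Step 17: x=[5.1083] v=[-1.3354]
Step 18: x=[4.8558] v=[-1.2626]
Step 19: x=[4.6212] v=[-1.1730]
Step 20: x=[4.4077] v=[-1.0677]
Step 21: x=[4.2181] v=[-0.9482]
Step 22: x=[4.0549] v=[-0.8161]
Step 23: x=[3.9203] v=[-0.6731]
Step 24: x=[3.8161] v=[-0.5211]
Step 25: x=[3.7437] v=[-0.3622]
Step 26: x=[3.7040] v=[-0.1984]
Step 27: x=[3.6976] v=[-0.0320]
Step 28: x=[3.7246] v=[0.1348]
First v>=0 after going negative at step 28, time=5.6000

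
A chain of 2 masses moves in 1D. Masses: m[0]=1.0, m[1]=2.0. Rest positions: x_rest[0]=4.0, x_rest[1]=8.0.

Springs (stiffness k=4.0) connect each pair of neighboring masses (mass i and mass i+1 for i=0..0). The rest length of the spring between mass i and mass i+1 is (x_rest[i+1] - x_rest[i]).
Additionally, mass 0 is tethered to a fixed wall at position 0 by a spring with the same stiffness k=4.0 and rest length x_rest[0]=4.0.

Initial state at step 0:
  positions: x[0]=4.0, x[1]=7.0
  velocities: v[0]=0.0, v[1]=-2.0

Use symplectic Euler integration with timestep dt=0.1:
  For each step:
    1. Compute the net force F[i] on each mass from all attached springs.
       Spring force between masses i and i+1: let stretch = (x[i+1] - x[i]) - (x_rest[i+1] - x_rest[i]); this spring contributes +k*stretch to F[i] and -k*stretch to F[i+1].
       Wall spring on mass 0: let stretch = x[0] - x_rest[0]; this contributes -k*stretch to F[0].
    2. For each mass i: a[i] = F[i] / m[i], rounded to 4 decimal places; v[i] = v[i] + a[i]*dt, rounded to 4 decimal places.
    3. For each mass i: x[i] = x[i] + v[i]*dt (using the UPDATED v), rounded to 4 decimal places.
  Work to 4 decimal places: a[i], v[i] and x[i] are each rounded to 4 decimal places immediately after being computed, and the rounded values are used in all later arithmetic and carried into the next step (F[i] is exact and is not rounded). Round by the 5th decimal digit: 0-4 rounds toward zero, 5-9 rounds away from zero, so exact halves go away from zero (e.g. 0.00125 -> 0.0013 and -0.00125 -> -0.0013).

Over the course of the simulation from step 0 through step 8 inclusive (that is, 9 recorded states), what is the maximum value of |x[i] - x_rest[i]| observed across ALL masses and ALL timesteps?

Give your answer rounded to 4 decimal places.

Step 0: x=[4.0000 7.0000] v=[0.0000 -2.0000]
Step 1: x=[3.9600 6.8200] v=[-0.4000 -1.8000]
Step 2: x=[3.8760 6.6628] v=[-0.8400 -1.5720]
Step 3: x=[3.7484 6.5299] v=[-1.2757 -1.3294]
Step 4: x=[3.5822 6.4213] v=[-1.6625 -1.0857]
Step 5: x=[3.3862 6.3360] v=[-1.9597 -0.8535]
Step 6: x=[3.1728 6.2717] v=[-2.1343 -0.6435]
Step 7: x=[2.9564 6.2254] v=[-2.1639 -0.4633]
Step 8: x=[2.7525 6.1937] v=[-2.0389 -0.3171]
Max displacement = 1.8063

Answer: 1.8063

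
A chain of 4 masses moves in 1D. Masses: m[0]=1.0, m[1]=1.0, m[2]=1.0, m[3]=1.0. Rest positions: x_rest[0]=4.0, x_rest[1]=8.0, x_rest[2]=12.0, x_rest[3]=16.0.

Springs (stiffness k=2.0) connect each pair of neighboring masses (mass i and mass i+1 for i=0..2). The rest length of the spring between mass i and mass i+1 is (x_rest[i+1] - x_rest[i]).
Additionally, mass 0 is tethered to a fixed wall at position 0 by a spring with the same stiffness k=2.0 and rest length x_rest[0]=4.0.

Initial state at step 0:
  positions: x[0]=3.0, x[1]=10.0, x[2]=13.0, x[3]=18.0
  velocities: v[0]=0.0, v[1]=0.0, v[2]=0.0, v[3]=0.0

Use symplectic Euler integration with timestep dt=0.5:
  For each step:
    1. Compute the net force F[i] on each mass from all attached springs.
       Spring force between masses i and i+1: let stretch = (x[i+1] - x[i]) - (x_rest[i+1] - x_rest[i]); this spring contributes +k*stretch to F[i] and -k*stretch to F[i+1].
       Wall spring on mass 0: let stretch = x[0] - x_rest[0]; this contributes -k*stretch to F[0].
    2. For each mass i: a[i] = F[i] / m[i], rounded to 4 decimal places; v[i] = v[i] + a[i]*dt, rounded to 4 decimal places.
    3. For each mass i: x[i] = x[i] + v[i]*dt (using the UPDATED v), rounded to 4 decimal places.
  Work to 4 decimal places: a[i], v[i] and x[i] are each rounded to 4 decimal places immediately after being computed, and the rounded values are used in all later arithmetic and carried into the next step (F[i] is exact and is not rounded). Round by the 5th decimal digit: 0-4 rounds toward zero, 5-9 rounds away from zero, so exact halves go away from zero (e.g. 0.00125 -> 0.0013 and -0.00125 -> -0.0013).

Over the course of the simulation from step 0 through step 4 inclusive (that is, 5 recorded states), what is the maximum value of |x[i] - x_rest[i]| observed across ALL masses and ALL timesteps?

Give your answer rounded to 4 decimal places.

Answer: 2.3125

Derivation:
Step 0: x=[3.0000 10.0000 13.0000 18.0000] v=[0.0000 0.0000 0.0000 0.0000]
Step 1: x=[5.0000 8.0000 14.0000 17.5000] v=[4.0000 -4.0000 2.0000 -1.0000]
Step 2: x=[6.0000 7.5000 13.7500 17.2500] v=[2.0000 -1.0000 -0.5000 -0.5000]
Step 3: x=[4.7500 9.3750 12.1250 17.2500] v=[-2.5000 3.7500 -3.2500 0.0000]
Step 4: x=[3.4375 10.3125 11.6875 16.6875] v=[-2.6250 1.8750 -0.8750 -1.1250]
Max displacement = 2.3125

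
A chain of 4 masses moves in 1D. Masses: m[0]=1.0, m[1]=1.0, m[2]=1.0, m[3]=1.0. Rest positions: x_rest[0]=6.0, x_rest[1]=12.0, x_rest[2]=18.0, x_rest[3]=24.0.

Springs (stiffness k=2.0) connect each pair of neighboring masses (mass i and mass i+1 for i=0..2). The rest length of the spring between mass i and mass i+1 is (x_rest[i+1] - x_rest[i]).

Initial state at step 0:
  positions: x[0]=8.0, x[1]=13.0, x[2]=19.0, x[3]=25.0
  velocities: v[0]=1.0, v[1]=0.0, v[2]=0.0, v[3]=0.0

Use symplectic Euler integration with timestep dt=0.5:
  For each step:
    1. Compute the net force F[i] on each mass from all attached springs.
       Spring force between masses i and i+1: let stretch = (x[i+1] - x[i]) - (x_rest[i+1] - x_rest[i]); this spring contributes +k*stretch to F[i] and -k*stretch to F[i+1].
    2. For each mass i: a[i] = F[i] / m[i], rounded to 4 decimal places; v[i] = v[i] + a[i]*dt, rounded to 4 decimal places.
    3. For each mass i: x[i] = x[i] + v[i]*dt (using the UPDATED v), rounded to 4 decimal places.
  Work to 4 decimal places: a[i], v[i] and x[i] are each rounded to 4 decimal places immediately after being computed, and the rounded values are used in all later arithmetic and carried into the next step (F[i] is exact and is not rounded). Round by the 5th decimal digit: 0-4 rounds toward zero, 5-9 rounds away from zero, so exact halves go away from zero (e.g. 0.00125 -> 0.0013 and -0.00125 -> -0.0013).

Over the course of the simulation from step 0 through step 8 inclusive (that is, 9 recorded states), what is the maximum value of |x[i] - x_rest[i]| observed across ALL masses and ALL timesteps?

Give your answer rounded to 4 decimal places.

Answer: 2.8126

Derivation:
Step 0: x=[8.0000 13.0000 19.0000 25.0000] v=[1.0000 0.0000 0.0000 0.0000]
Step 1: x=[8.0000 13.5000 19.0000 25.0000] v=[0.0000 1.0000 0.0000 0.0000]
Step 2: x=[7.7500 14.0000 19.2500 25.0000] v=[-0.5000 1.0000 0.5000 0.0000]
Step 3: x=[7.6250 14.0000 19.7500 25.1250] v=[-0.2500 0.0000 1.0000 0.2500]
Step 4: x=[7.6875 13.6875 20.0625 25.5625] v=[0.1250 -0.6250 0.6250 0.8750]
Step 5: x=[7.7500 13.5625 19.9375 26.2500] v=[0.1250 -0.2500 -0.2500 1.3750]
Step 6: x=[7.7188 13.7188 19.7813 26.7813] v=[-0.0625 0.3125 -0.3125 1.0625]
Step 7: x=[7.6876 13.9063 20.0938 26.8126] v=[-0.0625 0.3750 0.6250 0.0625]
Step 8: x=[7.7657 14.0782 20.6720 26.4845] v=[0.1562 0.3438 1.1563 -0.6563]
Max displacement = 2.8126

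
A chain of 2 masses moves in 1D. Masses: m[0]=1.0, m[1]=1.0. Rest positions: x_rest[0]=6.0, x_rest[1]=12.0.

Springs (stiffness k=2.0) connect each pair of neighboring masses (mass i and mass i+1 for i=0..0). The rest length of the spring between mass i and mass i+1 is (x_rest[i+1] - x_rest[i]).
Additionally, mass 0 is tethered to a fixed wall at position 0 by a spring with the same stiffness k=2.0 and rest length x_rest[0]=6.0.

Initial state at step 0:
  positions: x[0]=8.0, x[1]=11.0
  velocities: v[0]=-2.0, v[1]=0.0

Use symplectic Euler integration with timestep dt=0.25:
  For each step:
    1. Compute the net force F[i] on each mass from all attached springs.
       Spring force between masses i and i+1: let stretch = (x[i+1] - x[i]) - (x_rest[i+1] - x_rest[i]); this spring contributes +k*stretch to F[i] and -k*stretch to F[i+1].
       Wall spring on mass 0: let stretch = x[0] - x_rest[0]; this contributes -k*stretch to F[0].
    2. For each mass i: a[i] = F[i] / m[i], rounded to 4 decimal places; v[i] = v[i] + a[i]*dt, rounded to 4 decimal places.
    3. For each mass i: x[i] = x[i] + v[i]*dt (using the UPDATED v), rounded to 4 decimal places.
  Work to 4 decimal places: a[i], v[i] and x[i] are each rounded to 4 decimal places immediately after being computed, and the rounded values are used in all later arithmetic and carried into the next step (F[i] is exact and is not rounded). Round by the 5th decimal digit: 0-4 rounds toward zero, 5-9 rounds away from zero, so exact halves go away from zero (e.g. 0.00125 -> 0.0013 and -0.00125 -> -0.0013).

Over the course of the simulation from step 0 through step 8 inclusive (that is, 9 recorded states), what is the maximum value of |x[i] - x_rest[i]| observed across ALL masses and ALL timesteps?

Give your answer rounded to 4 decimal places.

Step 0: x=[8.0000 11.0000] v=[-2.0000 0.0000]
Step 1: x=[6.8750 11.3750] v=[-4.5000 1.5000]
Step 2: x=[5.4531 11.9375] v=[-5.6875 2.2500]
Step 3: x=[4.1601 12.4395] v=[-5.1719 2.0078]
Step 4: x=[3.3820 12.6565] v=[-3.1123 0.8681]
Step 5: x=[3.3405 12.4642] v=[-0.1661 -0.7692]
Step 6: x=[4.0219 11.8814] v=[2.7255 -2.3311]
Step 7: x=[5.1830 11.0662] v=[4.6443 -3.2609]
Step 8: x=[6.4316 10.2656] v=[4.9944 -3.2025]
Max displacement = 2.6595

Answer: 2.6595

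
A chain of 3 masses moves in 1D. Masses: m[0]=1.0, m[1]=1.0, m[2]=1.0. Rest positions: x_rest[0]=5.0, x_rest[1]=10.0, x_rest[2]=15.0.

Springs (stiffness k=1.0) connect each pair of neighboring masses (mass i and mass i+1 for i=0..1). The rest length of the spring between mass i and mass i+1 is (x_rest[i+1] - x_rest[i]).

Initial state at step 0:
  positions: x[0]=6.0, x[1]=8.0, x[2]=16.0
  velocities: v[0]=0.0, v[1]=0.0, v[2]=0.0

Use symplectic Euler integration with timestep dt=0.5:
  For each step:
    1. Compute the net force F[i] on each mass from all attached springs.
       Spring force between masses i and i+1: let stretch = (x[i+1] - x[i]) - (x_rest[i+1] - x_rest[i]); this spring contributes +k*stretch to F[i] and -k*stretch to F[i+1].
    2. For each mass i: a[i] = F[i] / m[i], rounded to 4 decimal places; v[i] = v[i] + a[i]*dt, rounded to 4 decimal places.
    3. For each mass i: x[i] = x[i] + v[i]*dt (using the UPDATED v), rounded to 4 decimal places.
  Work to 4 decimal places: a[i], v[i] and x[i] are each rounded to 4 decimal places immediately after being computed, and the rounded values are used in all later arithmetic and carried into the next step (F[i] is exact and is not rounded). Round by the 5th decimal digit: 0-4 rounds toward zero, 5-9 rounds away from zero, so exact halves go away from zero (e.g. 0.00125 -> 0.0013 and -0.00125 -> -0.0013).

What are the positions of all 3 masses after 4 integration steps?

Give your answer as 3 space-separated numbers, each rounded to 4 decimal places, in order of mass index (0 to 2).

Answer: 4.3008 11.3985 14.3008

Derivation:
Step 0: x=[6.0000 8.0000 16.0000] v=[0.0000 0.0000 0.0000]
Step 1: x=[5.2500 9.5000 15.2500] v=[-1.5000 3.0000 -1.5000]
Step 2: x=[4.3125 11.3750 14.3125] v=[-1.8750 3.7500 -1.8750]
Step 3: x=[3.8906 12.2188 13.8906] v=[-0.8438 1.6875 -0.8438]
Step 4: x=[4.3008 11.3985 14.3008] v=[0.8203 -1.6407 0.8203]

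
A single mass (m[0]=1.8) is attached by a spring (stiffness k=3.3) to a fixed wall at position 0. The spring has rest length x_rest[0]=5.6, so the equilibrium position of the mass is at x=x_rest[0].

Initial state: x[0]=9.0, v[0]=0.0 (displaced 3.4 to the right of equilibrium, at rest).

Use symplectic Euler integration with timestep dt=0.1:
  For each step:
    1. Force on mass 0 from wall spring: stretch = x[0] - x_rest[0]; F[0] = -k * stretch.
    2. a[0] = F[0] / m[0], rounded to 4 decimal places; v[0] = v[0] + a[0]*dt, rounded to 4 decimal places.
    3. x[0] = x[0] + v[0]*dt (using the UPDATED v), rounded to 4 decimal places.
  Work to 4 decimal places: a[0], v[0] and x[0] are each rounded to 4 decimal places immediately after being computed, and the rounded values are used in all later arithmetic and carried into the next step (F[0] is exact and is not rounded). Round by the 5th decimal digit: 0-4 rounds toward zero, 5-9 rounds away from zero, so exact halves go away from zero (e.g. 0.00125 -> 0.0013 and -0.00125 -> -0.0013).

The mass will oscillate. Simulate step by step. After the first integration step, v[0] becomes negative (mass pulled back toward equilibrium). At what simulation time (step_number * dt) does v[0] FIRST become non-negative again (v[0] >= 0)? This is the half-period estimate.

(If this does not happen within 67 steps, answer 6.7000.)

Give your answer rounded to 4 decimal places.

Step 0: x=[9.0000] v=[0.0000]
Step 1: x=[8.9377] v=[-0.6233]
Step 2: x=[8.8142] v=[-1.2352]
Step 3: x=[8.6318] v=[-1.8245]
Step 4: x=[8.3938] v=[-2.3803]
Step 5: x=[8.1046] v=[-2.8925]
Step 6: x=[7.7694] v=[-3.3517]
Step 7: x=[7.3945] v=[-3.7494]
Step 8: x=[6.9867] v=[-4.0784]
Step 9: x=[6.5534] v=[-4.3326]
Step 10: x=[6.1027] v=[-4.5074]
Step 11: x=[5.6427] v=[-4.5996]
Step 12: x=[5.1820] v=[-4.6074]
Step 13: x=[4.7289] v=[-4.5308]
Step 14: x=[4.2918] v=[-4.3711]
Step 15: x=[3.8787] v=[-4.1313]
Step 16: x=[3.4971] v=[-3.8157]
Step 17: x=[3.1541] v=[-3.4302]
Step 18: x=[2.8559] v=[-2.9818]
Step 19: x=[2.6080] v=[-2.4787]
Step 20: x=[2.4150] v=[-1.9302]
Step 21: x=[2.2804] v=[-1.3463]
Step 22: x=[2.2066] v=[-0.7377]
Step 23: x=[2.1950] v=[-0.1156]
Step 24: x=[2.2459] v=[0.5087]
First v>=0 after going negative at step 24, time=2.4000

Answer: 2.4000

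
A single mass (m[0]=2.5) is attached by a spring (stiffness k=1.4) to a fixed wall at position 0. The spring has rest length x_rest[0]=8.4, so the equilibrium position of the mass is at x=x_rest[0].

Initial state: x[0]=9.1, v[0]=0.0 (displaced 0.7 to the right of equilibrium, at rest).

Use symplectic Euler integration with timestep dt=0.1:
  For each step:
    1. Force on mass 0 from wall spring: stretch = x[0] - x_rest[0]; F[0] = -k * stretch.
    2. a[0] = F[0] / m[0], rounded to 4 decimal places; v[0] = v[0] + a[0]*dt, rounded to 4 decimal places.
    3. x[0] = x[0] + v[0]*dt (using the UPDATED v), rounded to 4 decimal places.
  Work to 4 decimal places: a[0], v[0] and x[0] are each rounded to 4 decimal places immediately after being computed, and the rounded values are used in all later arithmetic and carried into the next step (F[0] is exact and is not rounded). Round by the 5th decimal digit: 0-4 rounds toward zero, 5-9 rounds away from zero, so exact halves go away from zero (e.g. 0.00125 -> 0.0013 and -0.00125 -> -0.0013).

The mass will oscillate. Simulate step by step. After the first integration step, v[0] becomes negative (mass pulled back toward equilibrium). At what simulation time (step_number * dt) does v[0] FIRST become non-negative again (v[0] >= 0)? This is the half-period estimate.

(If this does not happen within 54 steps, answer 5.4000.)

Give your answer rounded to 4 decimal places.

Step 0: x=[9.1000] v=[0.0000]
Step 1: x=[9.0961] v=[-0.0392]
Step 2: x=[9.0883] v=[-0.0782]
Step 3: x=[9.0766] v=[-0.1167]
Step 4: x=[9.0611] v=[-0.1546]
Step 5: x=[9.0419] v=[-0.1916]
Step 6: x=[9.0191] v=[-0.2276]
Step 7: x=[8.9929] v=[-0.2623]
Step 8: x=[8.9634] v=[-0.2955]
Step 9: x=[8.9307] v=[-0.3271]
Step 10: x=[8.8950] v=[-0.3568]
Step 11: x=[8.8566] v=[-0.3845]
Step 12: x=[8.8156] v=[-0.4101]
Step 13: x=[8.7723] v=[-0.4334]
Step 14: x=[8.7269] v=[-0.4543]
Step 15: x=[8.6796] v=[-0.4726]
Step 16: x=[8.6308] v=[-0.4883]
Step 17: x=[8.5807] v=[-0.5012]
Step 18: x=[8.5296] v=[-0.5113]
Step 19: x=[8.4777] v=[-0.5186]
Step 20: x=[8.4254] v=[-0.5230]
Step 21: x=[8.3730] v=[-0.5244]
Step 22: x=[8.3207] v=[-0.5229]
Step 23: x=[8.2689] v=[-0.5185]
Step 24: x=[8.2178] v=[-0.5112]
Step 25: x=[8.1677] v=[-0.5010]
Step 26: x=[8.1189] v=[-0.4880]
Step 27: x=[8.0717] v=[-0.4723]
Step 28: x=[8.0263] v=[-0.4539]
Step 29: x=[7.9830] v=[-0.4330]
Step 30: x=[7.9420] v=[-0.4097]
Step 31: x=[7.9036] v=[-0.3841]
Step 32: x=[7.8680] v=[-0.3563]
Step 33: x=[7.8354] v=[-0.3265]
Step 34: x=[7.8059] v=[-0.2949]
Step 35: x=[7.7797] v=[-0.2616]
Step 36: x=[7.7570] v=[-0.2269]
Step 37: x=[7.7379] v=[-0.1909]
Step 38: x=[7.7225] v=[-0.1538]
Step 39: x=[7.7109] v=[-0.1159]
Step 40: x=[7.7032] v=[-0.0773]
Step 41: x=[7.6994] v=[-0.0383]
Step 42: x=[7.6995] v=[0.0009]
First v>=0 after going negative at step 42, time=4.2000

Answer: 4.2000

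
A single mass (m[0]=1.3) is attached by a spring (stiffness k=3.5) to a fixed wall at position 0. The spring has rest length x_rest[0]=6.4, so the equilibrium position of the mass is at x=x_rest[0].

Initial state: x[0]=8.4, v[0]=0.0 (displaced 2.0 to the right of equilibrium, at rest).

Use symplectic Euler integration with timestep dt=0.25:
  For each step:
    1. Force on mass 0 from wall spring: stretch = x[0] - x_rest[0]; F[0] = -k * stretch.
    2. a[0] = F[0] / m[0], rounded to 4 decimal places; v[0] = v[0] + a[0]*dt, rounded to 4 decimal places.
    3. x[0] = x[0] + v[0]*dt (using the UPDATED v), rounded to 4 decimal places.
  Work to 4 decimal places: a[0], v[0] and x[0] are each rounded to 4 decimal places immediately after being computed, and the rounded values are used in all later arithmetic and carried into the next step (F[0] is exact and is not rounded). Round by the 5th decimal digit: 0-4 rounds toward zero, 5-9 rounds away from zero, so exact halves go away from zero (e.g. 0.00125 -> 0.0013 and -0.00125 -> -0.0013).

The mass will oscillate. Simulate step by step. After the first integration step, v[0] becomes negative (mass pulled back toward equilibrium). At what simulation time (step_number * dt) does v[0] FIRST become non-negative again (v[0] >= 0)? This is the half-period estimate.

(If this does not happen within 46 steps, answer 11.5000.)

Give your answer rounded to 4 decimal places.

Step 0: x=[8.4000] v=[0.0000]
Step 1: x=[8.0635] v=[-1.3462]
Step 2: x=[7.4470] v=[-2.4659]
Step 3: x=[6.6544] v=[-3.1706]
Step 4: x=[5.8190] v=[-3.3418]
Step 5: x=[5.0813] v=[-2.9508]
Step 6: x=[4.5655] v=[-2.0632]
Step 7: x=[4.3584] v=[-0.8285]
Step 8: x=[4.4948] v=[0.5457]
First v>=0 after going negative at step 8, time=2.0000

Answer: 2.0000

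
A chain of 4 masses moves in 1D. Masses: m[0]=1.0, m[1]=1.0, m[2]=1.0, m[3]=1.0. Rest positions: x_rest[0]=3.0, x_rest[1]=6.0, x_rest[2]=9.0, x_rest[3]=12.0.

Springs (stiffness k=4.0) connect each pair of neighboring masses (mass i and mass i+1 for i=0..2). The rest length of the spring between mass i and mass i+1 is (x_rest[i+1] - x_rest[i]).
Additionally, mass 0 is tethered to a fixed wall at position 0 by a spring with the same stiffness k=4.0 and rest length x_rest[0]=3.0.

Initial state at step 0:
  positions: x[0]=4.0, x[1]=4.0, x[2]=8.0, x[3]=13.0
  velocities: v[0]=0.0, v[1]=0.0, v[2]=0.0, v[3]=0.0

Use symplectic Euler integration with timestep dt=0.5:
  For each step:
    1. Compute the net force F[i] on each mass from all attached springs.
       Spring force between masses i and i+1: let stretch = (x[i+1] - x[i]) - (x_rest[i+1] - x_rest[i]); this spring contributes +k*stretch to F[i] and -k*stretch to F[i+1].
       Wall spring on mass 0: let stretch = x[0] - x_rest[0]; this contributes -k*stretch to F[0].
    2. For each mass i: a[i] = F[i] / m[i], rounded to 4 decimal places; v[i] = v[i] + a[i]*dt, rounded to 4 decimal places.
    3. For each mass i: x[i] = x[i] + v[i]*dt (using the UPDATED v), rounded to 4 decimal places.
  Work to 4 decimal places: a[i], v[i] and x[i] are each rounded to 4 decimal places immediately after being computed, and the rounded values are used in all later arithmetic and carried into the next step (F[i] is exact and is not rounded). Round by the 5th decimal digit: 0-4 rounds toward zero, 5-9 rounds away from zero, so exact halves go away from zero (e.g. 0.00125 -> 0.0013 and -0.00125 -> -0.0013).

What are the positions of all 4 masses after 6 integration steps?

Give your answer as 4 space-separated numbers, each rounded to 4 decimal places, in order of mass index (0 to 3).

Answer: 2.0000 7.0000 7.0000 14.0000

Derivation:
Step 0: x=[4.0000 4.0000 8.0000 13.0000] v=[0.0000 0.0000 0.0000 0.0000]
Step 1: x=[0.0000 8.0000 9.0000 11.0000] v=[-8.0000 8.0000 2.0000 -4.0000]
Step 2: x=[4.0000 5.0000 11.0000 10.0000] v=[8.0000 -6.0000 4.0000 -2.0000]
Step 3: x=[5.0000 7.0000 6.0000 13.0000] v=[2.0000 4.0000 -10.0000 6.0000]
Step 4: x=[3.0000 6.0000 9.0000 12.0000] v=[-4.0000 -2.0000 6.0000 -2.0000]
Step 5: x=[1.0000 5.0000 12.0000 11.0000] v=[-4.0000 -2.0000 6.0000 -2.0000]
Step 6: x=[2.0000 7.0000 7.0000 14.0000] v=[2.0000 4.0000 -10.0000 6.0000]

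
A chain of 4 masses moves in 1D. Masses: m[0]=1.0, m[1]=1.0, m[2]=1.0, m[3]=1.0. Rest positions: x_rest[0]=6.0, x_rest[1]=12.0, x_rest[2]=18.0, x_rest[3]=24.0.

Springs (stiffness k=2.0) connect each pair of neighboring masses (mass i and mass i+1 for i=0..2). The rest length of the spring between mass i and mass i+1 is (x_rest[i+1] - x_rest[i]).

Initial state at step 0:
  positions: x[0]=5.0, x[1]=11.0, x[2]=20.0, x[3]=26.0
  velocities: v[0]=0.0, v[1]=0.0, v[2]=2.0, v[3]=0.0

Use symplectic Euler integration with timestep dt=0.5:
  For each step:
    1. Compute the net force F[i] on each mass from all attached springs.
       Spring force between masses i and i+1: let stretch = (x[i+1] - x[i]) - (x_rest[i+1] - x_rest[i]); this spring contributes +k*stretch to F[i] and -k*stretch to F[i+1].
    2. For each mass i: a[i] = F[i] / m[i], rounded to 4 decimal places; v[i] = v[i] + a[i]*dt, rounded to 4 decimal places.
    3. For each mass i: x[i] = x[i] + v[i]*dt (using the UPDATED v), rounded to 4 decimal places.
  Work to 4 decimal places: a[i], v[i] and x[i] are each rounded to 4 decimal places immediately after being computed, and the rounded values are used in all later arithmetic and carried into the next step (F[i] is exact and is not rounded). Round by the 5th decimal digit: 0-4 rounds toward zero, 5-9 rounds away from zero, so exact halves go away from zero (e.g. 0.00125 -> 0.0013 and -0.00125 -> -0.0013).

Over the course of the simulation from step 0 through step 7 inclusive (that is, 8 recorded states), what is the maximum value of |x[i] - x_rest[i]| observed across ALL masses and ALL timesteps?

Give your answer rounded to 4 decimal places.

Step 0: x=[5.0000 11.0000 20.0000 26.0000] v=[0.0000 0.0000 2.0000 0.0000]
Step 1: x=[5.0000 12.5000 19.5000 26.0000] v=[0.0000 3.0000 -1.0000 0.0000]
Step 2: x=[5.7500 13.7500 18.7500 25.7500] v=[1.5000 2.5000 -1.5000 -0.5000]
Step 3: x=[7.5000 13.5000 19.0000 25.0000] v=[3.5000 -0.5000 0.5000 -1.5000]
Step 4: x=[9.2500 13.0000 19.5000 24.2500] v=[3.5000 -1.0000 1.0000 -1.5000]
Step 5: x=[9.8750 13.8750 19.1250 24.1250] v=[1.2500 1.7500 -0.7500 -0.2500]
Step 6: x=[9.5000 15.3750 18.6250 24.5000] v=[-0.7500 3.0000 -1.0000 0.7500]
Step 7: x=[9.0625 15.5625 19.4375 24.9375] v=[-0.8750 0.3750 1.6250 0.8750]
Max displacement = 3.8750

Answer: 3.8750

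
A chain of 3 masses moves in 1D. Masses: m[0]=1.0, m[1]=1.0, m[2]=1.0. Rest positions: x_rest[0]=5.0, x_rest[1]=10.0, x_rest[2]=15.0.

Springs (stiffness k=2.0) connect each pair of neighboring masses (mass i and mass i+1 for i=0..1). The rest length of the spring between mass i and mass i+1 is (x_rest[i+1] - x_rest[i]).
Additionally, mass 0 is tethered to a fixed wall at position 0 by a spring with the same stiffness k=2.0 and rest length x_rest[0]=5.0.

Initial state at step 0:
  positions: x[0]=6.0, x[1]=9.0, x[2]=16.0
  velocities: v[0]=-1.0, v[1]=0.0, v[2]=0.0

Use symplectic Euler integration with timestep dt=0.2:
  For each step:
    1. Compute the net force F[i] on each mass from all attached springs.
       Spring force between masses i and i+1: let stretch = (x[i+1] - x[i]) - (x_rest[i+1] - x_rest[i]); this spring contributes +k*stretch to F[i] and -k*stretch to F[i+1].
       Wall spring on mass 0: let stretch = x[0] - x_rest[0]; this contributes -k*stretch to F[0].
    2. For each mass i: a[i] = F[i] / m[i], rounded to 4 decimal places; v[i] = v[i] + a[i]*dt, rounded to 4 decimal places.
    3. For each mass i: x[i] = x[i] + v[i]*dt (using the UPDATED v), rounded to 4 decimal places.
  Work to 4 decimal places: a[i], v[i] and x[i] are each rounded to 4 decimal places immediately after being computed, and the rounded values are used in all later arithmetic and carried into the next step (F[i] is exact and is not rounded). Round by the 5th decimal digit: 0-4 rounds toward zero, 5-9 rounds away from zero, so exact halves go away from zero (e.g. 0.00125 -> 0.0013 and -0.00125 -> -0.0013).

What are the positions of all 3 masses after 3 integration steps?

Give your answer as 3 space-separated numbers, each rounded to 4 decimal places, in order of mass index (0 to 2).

Step 0: x=[6.0000 9.0000 16.0000] v=[-1.0000 0.0000 0.0000]
Step 1: x=[5.5600 9.3200 15.8400] v=[-2.2000 1.6000 -0.8000]
Step 2: x=[4.9760 9.8608 15.5584] v=[-2.9200 2.7040 -1.4080]
Step 3: x=[4.3847 10.4666 15.2210] v=[-2.9565 3.0291 -1.6870]

Answer: 4.3847 10.4666 15.2210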